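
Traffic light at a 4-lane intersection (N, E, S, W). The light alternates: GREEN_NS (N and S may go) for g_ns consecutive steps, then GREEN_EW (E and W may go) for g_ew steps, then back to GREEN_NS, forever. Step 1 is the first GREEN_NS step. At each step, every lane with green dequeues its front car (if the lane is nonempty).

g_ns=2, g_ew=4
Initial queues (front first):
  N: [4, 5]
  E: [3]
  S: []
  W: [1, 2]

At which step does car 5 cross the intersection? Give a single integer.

Step 1 [NS]: N:car4-GO,E:wait,S:empty,W:wait | queues: N=1 E=1 S=0 W=2
Step 2 [NS]: N:car5-GO,E:wait,S:empty,W:wait | queues: N=0 E=1 S=0 W=2
Step 3 [EW]: N:wait,E:car3-GO,S:wait,W:car1-GO | queues: N=0 E=0 S=0 W=1
Step 4 [EW]: N:wait,E:empty,S:wait,W:car2-GO | queues: N=0 E=0 S=0 W=0
Car 5 crosses at step 2

2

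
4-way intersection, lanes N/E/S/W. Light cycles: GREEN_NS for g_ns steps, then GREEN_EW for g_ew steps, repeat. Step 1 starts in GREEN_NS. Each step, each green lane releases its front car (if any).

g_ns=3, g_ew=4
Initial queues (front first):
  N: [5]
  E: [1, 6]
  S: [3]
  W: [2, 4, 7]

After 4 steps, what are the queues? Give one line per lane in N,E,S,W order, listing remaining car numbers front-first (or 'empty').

Step 1 [NS]: N:car5-GO,E:wait,S:car3-GO,W:wait | queues: N=0 E=2 S=0 W=3
Step 2 [NS]: N:empty,E:wait,S:empty,W:wait | queues: N=0 E=2 S=0 W=3
Step 3 [NS]: N:empty,E:wait,S:empty,W:wait | queues: N=0 E=2 S=0 W=3
Step 4 [EW]: N:wait,E:car1-GO,S:wait,W:car2-GO | queues: N=0 E=1 S=0 W=2

N: empty
E: 6
S: empty
W: 4 7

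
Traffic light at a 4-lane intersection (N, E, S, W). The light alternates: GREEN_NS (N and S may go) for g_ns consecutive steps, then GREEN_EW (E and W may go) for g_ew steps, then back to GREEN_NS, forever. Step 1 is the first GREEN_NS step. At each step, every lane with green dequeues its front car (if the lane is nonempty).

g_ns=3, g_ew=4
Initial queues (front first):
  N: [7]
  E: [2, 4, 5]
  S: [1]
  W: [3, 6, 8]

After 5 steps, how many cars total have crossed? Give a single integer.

Step 1 [NS]: N:car7-GO,E:wait,S:car1-GO,W:wait | queues: N=0 E=3 S=0 W=3
Step 2 [NS]: N:empty,E:wait,S:empty,W:wait | queues: N=0 E=3 S=0 W=3
Step 3 [NS]: N:empty,E:wait,S:empty,W:wait | queues: N=0 E=3 S=0 W=3
Step 4 [EW]: N:wait,E:car2-GO,S:wait,W:car3-GO | queues: N=0 E=2 S=0 W=2
Step 5 [EW]: N:wait,E:car4-GO,S:wait,W:car6-GO | queues: N=0 E=1 S=0 W=1
Cars crossed by step 5: 6

Answer: 6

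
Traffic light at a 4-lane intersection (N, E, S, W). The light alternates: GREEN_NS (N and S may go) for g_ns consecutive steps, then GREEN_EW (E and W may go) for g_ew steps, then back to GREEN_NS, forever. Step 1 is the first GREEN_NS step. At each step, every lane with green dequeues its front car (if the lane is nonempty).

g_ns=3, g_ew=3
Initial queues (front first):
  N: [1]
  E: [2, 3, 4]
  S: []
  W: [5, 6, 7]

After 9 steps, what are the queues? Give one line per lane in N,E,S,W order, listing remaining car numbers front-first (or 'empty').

Step 1 [NS]: N:car1-GO,E:wait,S:empty,W:wait | queues: N=0 E=3 S=0 W=3
Step 2 [NS]: N:empty,E:wait,S:empty,W:wait | queues: N=0 E=3 S=0 W=3
Step 3 [NS]: N:empty,E:wait,S:empty,W:wait | queues: N=0 E=3 S=0 W=3
Step 4 [EW]: N:wait,E:car2-GO,S:wait,W:car5-GO | queues: N=0 E=2 S=0 W=2
Step 5 [EW]: N:wait,E:car3-GO,S:wait,W:car6-GO | queues: N=0 E=1 S=0 W=1
Step 6 [EW]: N:wait,E:car4-GO,S:wait,W:car7-GO | queues: N=0 E=0 S=0 W=0

N: empty
E: empty
S: empty
W: empty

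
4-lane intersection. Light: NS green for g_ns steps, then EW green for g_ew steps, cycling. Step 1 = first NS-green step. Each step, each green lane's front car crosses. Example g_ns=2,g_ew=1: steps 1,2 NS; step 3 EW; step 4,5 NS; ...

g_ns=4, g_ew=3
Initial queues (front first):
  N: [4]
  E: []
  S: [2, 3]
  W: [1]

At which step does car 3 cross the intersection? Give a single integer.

Step 1 [NS]: N:car4-GO,E:wait,S:car2-GO,W:wait | queues: N=0 E=0 S=1 W=1
Step 2 [NS]: N:empty,E:wait,S:car3-GO,W:wait | queues: N=0 E=0 S=0 W=1
Step 3 [NS]: N:empty,E:wait,S:empty,W:wait | queues: N=0 E=0 S=0 W=1
Step 4 [NS]: N:empty,E:wait,S:empty,W:wait | queues: N=0 E=0 S=0 W=1
Step 5 [EW]: N:wait,E:empty,S:wait,W:car1-GO | queues: N=0 E=0 S=0 W=0
Car 3 crosses at step 2

2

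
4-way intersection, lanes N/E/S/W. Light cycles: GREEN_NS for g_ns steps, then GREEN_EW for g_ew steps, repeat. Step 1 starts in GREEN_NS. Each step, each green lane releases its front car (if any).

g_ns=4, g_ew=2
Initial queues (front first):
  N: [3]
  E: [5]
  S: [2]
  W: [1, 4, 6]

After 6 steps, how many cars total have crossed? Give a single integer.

Step 1 [NS]: N:car3-GO,E:wait,S:car2-GO,W:wait | queues: N=0 E=1 S=0 W=3
Step 2 [NS]: N:empty,E:wait,S:empty,W:wait | queues: N=0 E=1 S=0 W=3
Step 3 [NS]: N:empty,E:wait,S:empty,W:wait | queues: N=0 E=1 S=0 W=3
Step 4 [NS]: N:empty,E:wait,S:empty,W:wait | queues: N=0 E=1 S=0 W=3
Step 5 [EW]: N:wait,E:car5-GO,S:wait,W:car1-GO | queues: N=0 E=0 S=0 W=2
Step 6 [EW]: N:wait,E:empty,S:wait,W:car4-GO | queues: N=0 E=0 S=0 W=1
Cars crossed by step 6: 5

Answer: 5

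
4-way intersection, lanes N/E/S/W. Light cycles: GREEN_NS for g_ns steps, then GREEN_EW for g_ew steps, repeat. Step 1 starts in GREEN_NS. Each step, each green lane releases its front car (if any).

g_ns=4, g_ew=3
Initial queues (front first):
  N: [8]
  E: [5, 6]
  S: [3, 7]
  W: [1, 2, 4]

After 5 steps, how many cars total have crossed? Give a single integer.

Step 1 [NS]: N:car8-GO,E:wait,S:car3-GO,W:wait | queues: N=0 E=2 S=1 W=3
Step 2 [NS]: N:empty,E:wait,S:car7-GO,W:wait | queues: N=0 E=2 S=0 W=3
Step 3 [NS]: N:empty,E:wait,S:empty,W:wait | queues: N=0 E=2 S=0 W=3
Step 4 [NS]: N:empty,E:wait,S:empty,W:wait | queues: N=0 E=2 S=0 W=3
Step 5 [EW]: N:wait,E:car5-GO,S:wait,W:car1-GO | queues: N=0 E=1 S=0 W=2
Cars crossed by step 5: 5

Answer: 5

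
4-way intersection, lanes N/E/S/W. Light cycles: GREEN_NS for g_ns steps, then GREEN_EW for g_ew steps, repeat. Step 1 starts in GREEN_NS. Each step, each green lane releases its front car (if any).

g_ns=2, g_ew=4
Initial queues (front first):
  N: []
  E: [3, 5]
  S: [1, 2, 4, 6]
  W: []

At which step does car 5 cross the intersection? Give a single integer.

Step 1 [NS]: N:empty,E:wait,S:car1-GO,W:wait | queues: N=0 E=2 S=3 W=0
Step 2 [NS]: N:empty,E:wait,S:car2-GO,W:wait | queues: N=0 E=2 S=2 W=0
Step 3 [EW]: N:wait,E:car3-GO,S:wait,W:empty | queues: N=0 E=1 S=2 W=0
Step 4 [EW]: N:wait,E:car5-GO,S:wait,W:empty | queues: N=0 E=0 S=2 W=0
Step 5 [EW]: N:wait,E:empty,S:wait,W:empty | queues: N=0 E=0 S=2 W=0
Step 6 [EW]: N:wait,E:empty,S:wait,W:empty | queues: N=0 E=0 S=2 W=0
Step 7 [NS]: N:empty,E:wait,S:car4-GO,W:wait | queues: N=0 E=0 S=1 W=0
Step 8 [NS]: N:empty,E:wait,S:car6-GO,W:wait | queues: N=0 E=0 S=0 W=0
Car 5 crosses at step 4

4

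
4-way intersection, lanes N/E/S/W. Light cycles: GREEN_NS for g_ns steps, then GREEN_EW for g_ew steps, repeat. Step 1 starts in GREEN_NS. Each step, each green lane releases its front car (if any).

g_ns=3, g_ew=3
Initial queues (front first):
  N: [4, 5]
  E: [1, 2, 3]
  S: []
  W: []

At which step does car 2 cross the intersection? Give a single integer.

Step 1 [NS]: N:car4-GO,E:wait,S:empty,W:wait | queues: N=1 E=3 S=0 W=0
Step 2 [NS]: N:car5-GO,E:wait,S:empty,W:wait | queues: N=0 E=3 S=0 W=0
Step 3 [NS]: N:empty,E:wait,S:empty,W:wait | queues: N=0 E=3 S=0 W=0
Step 4 [EW]: N:wait,E:car1-GO,S:wait,W:empty | queues: N=0 E=2 S=0 W=0
Step 5 [EW]: N:wait,E:car2-GO,S:wait,W:empty | queues: N=0 E=1 S=0 W=0
Step 6 [EW]: N:wait,E:car3-GO,S:wait,W:empty | queues: N=0 E=0 S=0 W=0
Car 2 crosses at step 5

5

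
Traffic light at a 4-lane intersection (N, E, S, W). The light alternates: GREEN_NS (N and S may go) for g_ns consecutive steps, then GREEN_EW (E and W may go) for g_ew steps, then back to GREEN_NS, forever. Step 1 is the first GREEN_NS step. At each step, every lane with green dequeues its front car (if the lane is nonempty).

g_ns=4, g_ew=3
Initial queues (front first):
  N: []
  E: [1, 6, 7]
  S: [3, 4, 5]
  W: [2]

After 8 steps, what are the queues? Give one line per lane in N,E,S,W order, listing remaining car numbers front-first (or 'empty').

Step 1 [NS]: N:empty,E:wait,S:car3-GO,W:wait | queues: N=0 E=3 S=2 W=1
Step 2 [NS]: N:empty,E:wait,S:car4-GO,W:wait | queues: N=0 E=3 S=1 W=1
Step 3 [NS]: N:empty,E:wait,S:car5-GO,W:wait | queues: N=0 E=3 S=0 W=1
Step 4 [NS]: N:empty,E:wait,S:empty,W:wait | queues: N=0 E=3 S=0 W=1
Step 5 [EW]: N:wait,E:car1-GO,S:wait,W:car2-GO | queues: N=0 E=2 S=0 W=0
Step 6 [EW]: N:wait,E:car6-GO,S:wait,W:empty | queues: N=0 E=1 S=0 W=0
Step 7 [EW]: N:wait,E:car7-GO,S:wait,W:empty | queues: N=0 E=0 S=0 W=0

N: empty
E: empty
S: empty
W: empty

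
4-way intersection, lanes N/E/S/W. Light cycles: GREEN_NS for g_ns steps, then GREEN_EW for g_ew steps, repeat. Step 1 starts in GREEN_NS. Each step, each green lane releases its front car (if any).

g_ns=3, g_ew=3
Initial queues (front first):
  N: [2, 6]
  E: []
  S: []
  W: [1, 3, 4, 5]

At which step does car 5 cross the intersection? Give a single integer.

Step 1 [NS]: N:car2-GO,E:wait,S:empty,W:wait | queues: N=1 E=0 S=0 W=4
Step 2 [NS]: N:car6-GO,E:wait,S:empty,W:wait | queues: N=0 E=0 S=0 W=4
Step 3 [NS]: N:empty,E:wait,S:empty,W:wait | queues: N=0 E=0 S=0 W=4
Step 4 [EW]: N:wait,E:empty,S:wait,W:car1-GO | queues: N=0 E=0 S=0 W=3
Step 5 [EW]: N:wait,E:empty,S:wait,W:car3-GO | queues: N=0 E=0 S=0 W=2
Step 6 [EW]: N:wait,E:empty,S:wait,W:car4-GO | queues: N=0 E=0 S=0 W=1
Step 7 [NS]: N:empty,E:wait,S:empty,W:wait | queues: N=0 E=0 S=0 W=1
Step 8 [NS]: N:empty,E:wait,S:empty,W:wait | queues: N=0 E=0 S=0 W=1
Step 9 [NS]: N:empty,E:wait,S:empty,W:wait | queues: N=0 E=0 S=0 W=1
Step 10 [EW]: N:wait,E:empty,S:wait,W:car5-GO | queues: N=0 E=0 S=0 W=0
Car 5 crosses at step 10

10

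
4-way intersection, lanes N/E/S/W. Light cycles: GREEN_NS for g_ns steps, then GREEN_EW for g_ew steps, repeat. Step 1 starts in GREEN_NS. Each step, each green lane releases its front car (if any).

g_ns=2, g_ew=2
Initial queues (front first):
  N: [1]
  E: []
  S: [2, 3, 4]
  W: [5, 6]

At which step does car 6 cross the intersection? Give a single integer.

Step 1 [NS]: N:car1-GO,E:wait,S:car2-GO,W:wait | queues: N=0 E=0 S=2 W=2
Step 2 [NS]: N:empty,E:wait,S:car3-GO,W:wait | queues: N=0 E=0 S=1 W=2
Step 3 [EW]: N:wait,E:empty,S:wait,W:car5-GO | queues: N=0 E=0 S=1 W=1
Step 4 [EW]: N:wait,E:empty,S:wait,W:car6-GO | queues: N=0 E=0 S=1 W=0
Step 5 [NS]: N:empty,E:wait,S:car4-GO,W:wait | queues: N=0 E=0 S=0 W=0
Car 6 crosses at step 4

4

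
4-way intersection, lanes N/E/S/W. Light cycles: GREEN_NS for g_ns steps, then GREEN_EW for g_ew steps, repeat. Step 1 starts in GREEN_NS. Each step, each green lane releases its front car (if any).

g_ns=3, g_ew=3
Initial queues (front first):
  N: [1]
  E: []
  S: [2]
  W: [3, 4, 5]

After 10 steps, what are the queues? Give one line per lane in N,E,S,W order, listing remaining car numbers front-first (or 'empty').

Step 1 [NS]: N:car1-GO,E:wait,S:car2-GO,W:wait | queues: N=0 E=0 S=0 W=3
Step 2 [NS]: N:empty,E:wait,S:empty,W:wait | queues: N=0 E=0 S=0 W=3
Step 3 [NS]: N:empty,E:wait,S:empty,W:wait | queues: N=0 E=0 S=0 W=3
Step 4 [EW]: N:wait,E:empty,S:wait,W:car3-GO | queues: N=0 E=0 S=0 W=2
Step 5 [EW]: N:wait,E:empty,S:wait,W:car4-GO | queues: N=0 E=0 S=0 W=1
Step 6 [EW]: N:wait,E:empty,S:wait,W:car5-GO | queues: N=0 E=0 S=0 W=0

N: empty
E: empty
S: empty
W: empty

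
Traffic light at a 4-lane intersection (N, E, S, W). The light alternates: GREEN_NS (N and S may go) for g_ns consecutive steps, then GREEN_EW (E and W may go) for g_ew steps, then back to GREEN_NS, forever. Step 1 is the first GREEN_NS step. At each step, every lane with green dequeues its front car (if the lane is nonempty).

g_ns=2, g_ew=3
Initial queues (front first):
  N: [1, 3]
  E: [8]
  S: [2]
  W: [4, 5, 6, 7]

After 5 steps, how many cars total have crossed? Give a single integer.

Answer: 7

Derivation:
Step 1 [NS]: N:car1-GO,E:wait,S:car2-GO,W:wait | queues: N=1 E=1 S=0 W=4
Step 2 [NS]: N:car3-GO,E:wait,S:empty,W:wait | queues: N=0 E=1 S=0 W=4
Step 3 [EW]: N:wait,E:car8-GO,S:wait,W:car4-GO | queues: N=0 E=0 S=0 W=3
Step 4 [EW]: N:wait,E:empty,S:wait,W:car5-GO | queues: N=0 E=0 S=0 W=2
Step 5 [EW]: N:wait,E:empty,S:wait,W:car6-GO | queues: N=0 E=0 S=0 W=1
Cars crossed by step 5: 7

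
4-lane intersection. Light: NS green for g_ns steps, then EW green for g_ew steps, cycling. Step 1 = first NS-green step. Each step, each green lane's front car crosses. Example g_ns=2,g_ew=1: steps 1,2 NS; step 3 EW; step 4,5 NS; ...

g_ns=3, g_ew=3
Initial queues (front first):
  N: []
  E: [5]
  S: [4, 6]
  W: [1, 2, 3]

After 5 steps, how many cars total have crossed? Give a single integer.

Step 1 [NS]: N:empty,E:wait,S:car4-GO,W:wait | queues: N=0 E=1 S=1 W=3
Step 2 [NS]: N:empty,E:wait,S:car6-GO,W:wait | queues: N=0 E=1 S=0 W=3
Step 3 [NS]: N:empty,E:wait,S:empty,W:wait | queues: N=0 E=1 S=0 W=3
Step 4 [EW]: N:wait,E:car5-GO,S:wait,W:car1-GO | queues: N=0 E=0 S=0 W=2
Step 5 [EW]: N:wait,E:empty,S:wait,W:car2-GO | queues: N=0 E=0 S=0 W=1
Cars crossed by step 5: 5

Answer: 5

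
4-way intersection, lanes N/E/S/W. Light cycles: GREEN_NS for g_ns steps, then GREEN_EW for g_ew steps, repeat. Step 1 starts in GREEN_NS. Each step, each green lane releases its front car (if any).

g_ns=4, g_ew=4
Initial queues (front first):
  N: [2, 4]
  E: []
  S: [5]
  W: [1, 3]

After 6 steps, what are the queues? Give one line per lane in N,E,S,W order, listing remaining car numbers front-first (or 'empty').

Step 1 [NS]: N:car2-GO,E:wait,S:car5-GO,W:wait | queues: N=1 E=0 S=0 W=2
Step 2 [NS]: N:car4-GO,E:wait,S:empty,W:wait | queues: N=0 E=0 S=0 W=2
Step 3 [NS]: N:empty,E:wait,S:empty,W:wait | queues: N=0 E=0 S=0 W=2
Step 4 [NS]: N:empty,E:wait,S:empty,W:wait | queues: N=0 E=0 S=0 W=2
Step 5 [EW]: N:wait,E:empty,S:wait,W:car1-GO | queues: N=0 E=0 S=0 W=1
Step 6 [EW]: N:wait,E:empty,S:wait,W:car3-GO | queues: N=0 E=0 S=0 W=0

N: empty
E: empty
S: empty
W: empty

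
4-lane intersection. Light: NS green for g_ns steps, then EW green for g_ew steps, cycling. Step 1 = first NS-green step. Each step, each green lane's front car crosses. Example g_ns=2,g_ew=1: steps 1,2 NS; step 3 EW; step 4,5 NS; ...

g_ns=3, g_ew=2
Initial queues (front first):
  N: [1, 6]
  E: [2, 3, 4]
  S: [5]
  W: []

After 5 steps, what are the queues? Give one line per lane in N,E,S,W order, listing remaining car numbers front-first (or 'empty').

Step 1 [NS]: N:car1-GO,E:wait,S:car5-GO,W:wait | queues: N=1 E=3 S=0 W=0
Step 2 [NS]: N:car6-GO,E:wait,S:empty,W:wait | queues: N=0 E=3 S=0 W=0
Step 3 [NS]: N:empty,E:wait,S:empty,W:wait | queues: N=0 E=3 S=0 W=0
Step 4 [EW]: N:wait,E:car2-GO,S:wait,W:empty | queues: N=0 E=2 S=0 W=0
Step 5 [EW]: N:wait,E:car3-GO,S:wait,W:empty | queues: N=0 E=1 S=0 W=0

N: empty
E: 4
S: empty
W: empty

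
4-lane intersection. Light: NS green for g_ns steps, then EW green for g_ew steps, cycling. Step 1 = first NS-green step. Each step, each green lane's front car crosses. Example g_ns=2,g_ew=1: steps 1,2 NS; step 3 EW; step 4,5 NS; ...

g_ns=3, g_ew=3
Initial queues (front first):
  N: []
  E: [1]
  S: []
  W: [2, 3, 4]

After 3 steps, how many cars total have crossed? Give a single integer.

Step 1 [NS]: N:empty,E:wait,S:empty,W:wait | queues: N=0 E=1 S=0 W=3
Step 2 [NS]: N:empty,E:wait,S:empty,W:wait | queues: N=0 E=1 S=0 W=3
Step 3 [NS]: N:empty,E:wait,S:empty,W:wait | queues: N=0 E=1 S=0 W=3
Cars crossed by step 3: 0

Answer: 0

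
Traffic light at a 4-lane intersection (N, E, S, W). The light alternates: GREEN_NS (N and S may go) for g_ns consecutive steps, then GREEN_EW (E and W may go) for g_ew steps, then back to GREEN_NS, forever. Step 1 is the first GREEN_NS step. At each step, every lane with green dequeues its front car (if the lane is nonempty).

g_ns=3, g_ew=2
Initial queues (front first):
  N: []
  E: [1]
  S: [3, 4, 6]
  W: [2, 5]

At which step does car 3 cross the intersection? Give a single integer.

Step 1 [NS]: N:empty,E:wait,S:car3-GO,W:wait | queues: N=0 E=1 S=2 W=2
Step 2 [NS]: N:empty,E:wait,S:car4-GO,W:wait | queues: N=0 E=1 S=1 W=2
Step 3 [NS]: N:empty,E:wait,S:car6-GO,W:wait | queues: N=0 E=1 S=0 W=2
Step 4 [EW]: N:wait,E:car1-GO,S:wait,W:car2-GO | queues: N=0 E=0 S=0 W=1
Step 5 [EW]: N:wait,E:empty,S:wait,W:car5-GO | queues: N=0 E=0 S=0 W=0
Car 3 crosses at step 1

1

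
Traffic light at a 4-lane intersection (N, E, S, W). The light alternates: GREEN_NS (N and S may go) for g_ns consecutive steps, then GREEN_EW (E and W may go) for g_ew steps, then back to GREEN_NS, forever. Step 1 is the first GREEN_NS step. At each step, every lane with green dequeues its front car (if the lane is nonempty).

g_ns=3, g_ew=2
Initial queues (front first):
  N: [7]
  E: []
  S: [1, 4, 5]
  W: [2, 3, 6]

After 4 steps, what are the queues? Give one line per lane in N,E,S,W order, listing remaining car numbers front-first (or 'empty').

Step 1 [NS]: N:car7-GO,E:wait,S:car1-GO,W:wait | queues: N=0 E=0 S=2 W=3
Step 2 [NS]: N:empty,E:wait,S:car4-GO,W:wait | queues: N=0 E=0 S=1 W=3
Step 3 [NS]: N:empty,E:wait,S:car5-GO,W:wait | queues: N=0 E=0 S=0 W=3
Step 4 [EW]: N:wait,E:empty,S:wait,W:car2-GO | queues: N=0 E=0 S=0 W=2

N: empty
E: empty
S: empty
W: 3 6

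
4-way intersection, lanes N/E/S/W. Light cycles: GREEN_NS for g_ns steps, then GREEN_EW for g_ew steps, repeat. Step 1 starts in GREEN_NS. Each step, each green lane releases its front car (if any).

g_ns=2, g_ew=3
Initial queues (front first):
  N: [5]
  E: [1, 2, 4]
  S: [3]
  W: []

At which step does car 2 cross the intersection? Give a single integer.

Step 1 [NS]: N:car5-GO,E:wait,S:car3-GO,W:wait | queues: N=0 E=3 S=0 W=0
Step 2 [NS]: N:empty,E:wait,S:empty,W:wait | queues: N=0 E=3 S=0 W=0
Step 3 [EW]: N:wait,E:car1-GO,S:wait,W:empty | queues: N=0 E=2 S=0 W=0
Step 4 [EW]: N:wait,E:car2-GO,S:wait,W:empty | queues: N=0 E=1 S=0 W=0
Step 5 [EW]: N:wait,E:car4-GO,S:wait,W:empty | queues: N=0 E=0 S=0 W=0
Car 2 crosses at step 4

4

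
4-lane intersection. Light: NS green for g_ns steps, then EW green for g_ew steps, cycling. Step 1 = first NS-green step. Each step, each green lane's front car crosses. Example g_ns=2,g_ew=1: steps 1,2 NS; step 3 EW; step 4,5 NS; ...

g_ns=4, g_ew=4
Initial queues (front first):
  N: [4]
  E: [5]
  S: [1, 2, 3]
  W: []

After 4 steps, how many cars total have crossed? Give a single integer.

Step 1 [NS]: N:car4-GO,E:wait,S:car1-GO,W:wait | queues: N=0 E=1 S=2 W=0
Step 2 [NS]: N:empty,E:wait,S:car2-GO,W:wait | queues: N=0 E=1 S=1 W=0
Step 3 [NS]: N:empty,E:wait,S:car3-GO,W:wait | queues: N=0 E=1 S=0 W=0
Step 4 [NS]: N:empty,E:wait,S:empty,W:wait | queues: N=0 E=1 S=0 W=0
Cars crossed by step 4: 4

Answer: 4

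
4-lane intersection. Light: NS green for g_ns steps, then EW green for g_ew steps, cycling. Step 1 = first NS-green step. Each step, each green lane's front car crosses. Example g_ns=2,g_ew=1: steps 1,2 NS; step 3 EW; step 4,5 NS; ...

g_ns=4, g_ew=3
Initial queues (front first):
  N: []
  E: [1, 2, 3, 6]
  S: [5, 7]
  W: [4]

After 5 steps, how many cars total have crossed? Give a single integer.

Step 1 [NS]: N:empty,E:wait,S:car5-GO,W:wait | queues: N=0 E=4 S=1 W=1
Step 2 [NS]: N:empty,E:wait,S:car7-GO,W:wait | queues: N=0 E=4 S=0 W=1
Step 3 [NS]: N:empty,E:wait,S:empty,W:wait | queues: N=0 E=4 S=0 W=1
Step 4 [NS]: N:empty,E:wait,S:empty,W:wait | queues: N=0 E=4 S=0 W=1
Step 5 [EW]: N:wait,E:car1-GO,S:wait,W:car4-GO | queues: N=0 E=3 S=0 W=0
Cars crossed by step 5: 4

Answer: 4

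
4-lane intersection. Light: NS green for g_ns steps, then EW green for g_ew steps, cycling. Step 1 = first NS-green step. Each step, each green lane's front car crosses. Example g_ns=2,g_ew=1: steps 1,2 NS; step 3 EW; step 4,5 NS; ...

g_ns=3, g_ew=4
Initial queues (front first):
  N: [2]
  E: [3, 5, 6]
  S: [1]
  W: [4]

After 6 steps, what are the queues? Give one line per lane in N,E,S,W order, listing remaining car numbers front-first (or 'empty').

Step 1 [NS]: N:car2-GO,E:wait,S:car1-GO,W:wait | queues: N=0 E=3 S=0 W=1
Step 2 [NS]: N:empty,E:wait,S:empty,W:wait | queues: N=0 E=3 S=0 W=1
Step 3 [NS]: N:empty,E:wait,S:empty,W:wait | queues: N=0 E=3 S=0 W=1
Step 4 [EW]: N:wait,E:car3-GO,S:wait,W:car4-GO | queues: N=0 E=2 S=0 W=0
Step 5 [EW]: N:wait,E:car5-GO,S:wait,W:empty | queues: N=0 E=1 S=0 W=0
Step 6 [EW]: N:wait,E:car6-GO,S:wait,W:empty | queues: N=0 E=0 S=0 W=0

N: empty
E: empty
S: empty
W: empty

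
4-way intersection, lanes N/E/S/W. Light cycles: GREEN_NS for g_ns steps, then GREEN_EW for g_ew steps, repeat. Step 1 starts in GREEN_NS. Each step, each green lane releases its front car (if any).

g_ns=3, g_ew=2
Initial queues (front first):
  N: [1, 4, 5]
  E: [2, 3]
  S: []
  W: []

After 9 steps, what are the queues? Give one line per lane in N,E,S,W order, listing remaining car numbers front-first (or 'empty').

Step 1 [NS]: N:car1-GO,E:wait,S:empty,W:wait | queues: N=2 E=2 S=0 W=0
Step 2 [NS]: N:car4-GO,E:wait,S:empty,W:wait | queues: N=1 E=2 S=0 W=0
Step 3 [NS]: N:car5-GO,E:wait,S:empty,W:wait | queues: N=0 E=2 S=0 W=0
Step 4 [EW]: N:wait,E:car2-GO,S:wait,W:empty | queues: N=0 E=1 S=0 W=0
Step 5 [EW]: N:wait,E:car3-GO,S:wait,W:empty | queues: N=0 E=0 S=0 W=0

N: empty
E: empty
S: empty
W: empty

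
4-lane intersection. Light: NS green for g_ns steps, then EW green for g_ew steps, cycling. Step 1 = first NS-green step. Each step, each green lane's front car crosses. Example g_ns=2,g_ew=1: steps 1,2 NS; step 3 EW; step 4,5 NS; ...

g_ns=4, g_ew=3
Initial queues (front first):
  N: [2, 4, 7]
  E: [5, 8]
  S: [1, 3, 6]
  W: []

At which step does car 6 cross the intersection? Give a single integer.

Step 1 [NS]: N:car2-GO,E:wait,S:car1-GO,W:wait | queues: N=2 E=2 S=2 W=0
Step 2 [NS]: N:car4-GO,E:wait,S:car3-GO,W:wait | queues: N=1 E=2 S=1 W=0
Step 3 [NS]: N:car7-GO,E:wait,S:car6-GO,W:wait | queues: N=0 E=2 S=0 W=0
Step 4 [NS]: N:empty,E:wait,S:empty,W:wait | queues: N=0 E=2 S=0 W=0
Step 5 [EW]: N:wait,E:car5-GO,S:wait,W:empty | queues: N=0 E=1 S=0 W=0
Step 6 [EW]: N:wait,E:car8-GO,S:wait,W:empty | queues: N=0 E=0 S=0 W=0
Car 6 crosses at step 3

3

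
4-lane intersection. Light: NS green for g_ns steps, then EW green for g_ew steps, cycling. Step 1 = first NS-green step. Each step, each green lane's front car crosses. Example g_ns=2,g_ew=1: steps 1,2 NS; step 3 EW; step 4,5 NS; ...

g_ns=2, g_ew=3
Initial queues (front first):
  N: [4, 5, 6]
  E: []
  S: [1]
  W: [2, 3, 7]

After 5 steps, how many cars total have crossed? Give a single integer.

Step 1 [NS]: N:car4-GO,E:wait,S:car1-GO,W:wait | queues: N=2 E=0 S=0 W=3
Step 2 [NS]: N:car5-GO,E:wait,S:empty,W:wait | queues: N=1 E=0 S=0 W=3
Step 3 [EW]: N:wait,E:empty,S:wait,W:car2-GO | queues: N=1 E=0 S=0 W=2
Step 4 [EW]: N:wait,E:empty,S:wait,W:car3-GO | queues: N=1 E=0 S=0 W=1
Step 5 [EW]: N:wait,E:empty,S:wait,W:car7-GO | queues: N=1 E=0 S=0 W=0
Cars crossed by step 5: 6

Answer: 6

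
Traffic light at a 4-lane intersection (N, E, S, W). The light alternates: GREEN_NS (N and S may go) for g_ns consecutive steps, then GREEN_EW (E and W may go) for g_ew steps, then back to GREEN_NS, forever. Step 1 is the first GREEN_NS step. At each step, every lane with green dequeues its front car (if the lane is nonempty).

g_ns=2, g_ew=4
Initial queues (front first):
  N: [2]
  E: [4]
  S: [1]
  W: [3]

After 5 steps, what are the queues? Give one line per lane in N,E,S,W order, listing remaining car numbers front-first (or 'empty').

Step 1 [NS]: N:car2-GO,E:wait,S:car1-GO,W:wait | queues: N=0 E=1 S=0 W=1
Step 2 [NS]: N:empty,E:wait,S:empty,W:wait | queues: N=0 E=1 S=0 W=1
Step 3 [EW]: N:wait,E:car4-GO,S:wait,W:car3-GO | queues: N=0 E=0 S=0 W=0

N: empty
E: empty
S: empty
W: empty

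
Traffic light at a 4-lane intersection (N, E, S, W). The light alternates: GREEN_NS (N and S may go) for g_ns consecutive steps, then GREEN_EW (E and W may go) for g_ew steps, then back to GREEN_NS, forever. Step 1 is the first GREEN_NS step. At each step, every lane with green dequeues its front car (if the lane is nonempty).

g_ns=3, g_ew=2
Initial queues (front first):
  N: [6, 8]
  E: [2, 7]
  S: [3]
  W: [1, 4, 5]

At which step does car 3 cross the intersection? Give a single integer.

Step 1 [NS]: N:car6-GO,E:wait,S:car3-GO,W:wait | queues: N=1 E=2 S=0 W=3
Step 2 [NS]: N:car8-GO,E:wait,S:empty,W:wait | queues: N=0 E=2 S=0 W=3
Step 3 [NS]: N:empty,E:wait,S:empty,W:wait | queues: N=0 E=2 S=0 W=3
Step 4 [EW]: N:wait,E:car2-GO,S:wait,W:car1-GO | queues: N=0 E=1 S=0 W=2
Step 5 [EW]: N:wait,E:car7-GO,S:wait,W:car4-GO | queues: N=0 E=0 S=0 W=1
Step 6 [NS]: N:empty,E:wait,S:empty,W:wait | queues: N=0 E=0 S=0 W=1
Step 7 [NS]: N:empty,E:wait,S:empty,W:wait | queues: N=0 E=0 S=0 W=1
Step 8 [NS]: N:empty,E:wait,S:empty,W:wait | queues: N=0 E=0 S=0 W=1
Step 9 [EW]: N:wait,E:empty,S:wait,W:car5-GO | queues: N=0 E=0 S=0 W=0
Car 3 crosses at step 1

1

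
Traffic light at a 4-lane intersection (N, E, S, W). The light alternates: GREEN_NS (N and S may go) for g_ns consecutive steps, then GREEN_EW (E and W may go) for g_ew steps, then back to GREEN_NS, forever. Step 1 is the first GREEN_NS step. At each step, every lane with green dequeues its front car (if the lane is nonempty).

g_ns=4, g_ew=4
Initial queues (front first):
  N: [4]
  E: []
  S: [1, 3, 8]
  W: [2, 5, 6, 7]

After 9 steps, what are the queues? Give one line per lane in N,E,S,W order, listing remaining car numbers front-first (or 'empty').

Step 1 [NS]: N:car4-GO,E:wait,S:car1-GO,W:wait | queues: N=0 E=0 S=2 W=4
Step 2 [NS]: N:empty,E:wait,S:car3-GO,W:wait | queues: N=0 E=0 S=1 W=4
Step 3 [NS]: N:empty,E:wait,S:car8-GO,W:wait | queues: N=0 E=0 S=0 W=4
Step 4 [NS]: N:empty,E:wait,S:empty,W:wait | queues: N=0 E=0 S=0 W=4
Step 5 [EW]: N:wait,E:empty,S:wait,W:car2-GO | queues: N=0 E=0 S=0 W=3
Step 6 [EW]: N:wait,E:empty,S:wait,W:car5-GO | queues: N=0 E=0 S=0 W=2
Step 7 [EW]: N:wait,E:empty,S:wait,W:car6-GO | queues: N=0 E=0 S=0 W=1
Step 8 [EW]: N:wait,E:empty,S:wait,W:car7-GO | queues: N=0 E=0 S=0 W=0

N: empty
E: empty
S: empty
W: empty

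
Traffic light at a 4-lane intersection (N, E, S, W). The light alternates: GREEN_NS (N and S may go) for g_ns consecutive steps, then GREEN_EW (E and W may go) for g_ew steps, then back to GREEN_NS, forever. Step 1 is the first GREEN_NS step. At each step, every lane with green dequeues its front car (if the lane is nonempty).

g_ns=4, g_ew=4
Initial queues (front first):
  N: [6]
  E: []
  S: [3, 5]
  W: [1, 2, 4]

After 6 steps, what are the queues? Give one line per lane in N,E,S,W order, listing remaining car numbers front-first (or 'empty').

Step 1 [NS]: N:car6-GO,E:wait,S:car3-GO,W:wait | queues: N=0 E=0 S=1 W=3
Step 2 [NS]: N:empty,E:wait,S:car5-GO,W:wait | queues: N=0 E=0 S=0 W=3
Step 3 [NS]: N:empty,E:wait,S:empty,W:wait | queues: N=0 E=0 S=0 W=3
Step 4 [NS]: N:empty,E:wait,S:empty,W:wait | queues: N=0 E=0 S=0 W=3
Step 5 [EW]: N:wait,E:empty,S:wait,W:car1-GO | queues: N=0 E=0 S=0 W=2
Step 6 [EW]: N:wait,E:empty,S:wait,W:car2-GO | queues: N=0 E=0 S=0 W=1

N: empty
E: empty
S: empty
W: 4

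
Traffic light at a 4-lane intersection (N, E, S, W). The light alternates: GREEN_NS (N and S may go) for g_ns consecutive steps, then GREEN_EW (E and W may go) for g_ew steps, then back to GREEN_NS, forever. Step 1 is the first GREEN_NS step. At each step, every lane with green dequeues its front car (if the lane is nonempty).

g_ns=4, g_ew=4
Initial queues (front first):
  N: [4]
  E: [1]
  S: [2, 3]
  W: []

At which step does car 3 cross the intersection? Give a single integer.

Step 1 [NS]: N:car4-GO,E:wait,S:car2-GO,W:wait | queues: N=0 E=1 S=1 W=0
Step 2 [NS]: N:empty,E:wait,S:car3-GO,W:wait | queues: N=0 E=1 S=0 W=0
Step 3 [NS]: N:empty,E:wait,S:empty,W:wait | queues: N=0 E=1 S=0 W=0
Step 4 [NS]: N:empty,E:wait,S:empty,W:wait | queues: N=0 E=1 S=0 W=0
Step 5 [EW]: N:wait,E:car1-GO,S:wait,W:empty | queues: N=0 E=0 S=0 W=0
Car 3 crosses at step 2

2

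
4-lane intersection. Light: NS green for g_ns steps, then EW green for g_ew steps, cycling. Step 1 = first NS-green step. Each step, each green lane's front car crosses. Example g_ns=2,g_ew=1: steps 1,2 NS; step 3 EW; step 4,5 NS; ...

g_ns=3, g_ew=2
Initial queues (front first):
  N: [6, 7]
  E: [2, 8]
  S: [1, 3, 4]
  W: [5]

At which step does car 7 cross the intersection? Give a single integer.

Step 1 [NS]: N:car6-GO,E:wait,S:car1-GO,W:wait | queues: N=1 E=2 S=2 W=1
Step 2 [NS]: N:car7-GO,E:wait,S:car3-GO,W:wait | queues: N=0 E=2 S=1 W=1
Step 3 [NS]: N:empty,E:wait,S:car4-GO,W:wait | queues: N=0 E=2 S=0 W=1
Step 4 [EW]: N:wait,E:car2-GO,S:wait,W:car5-GO | queues: N=0 E=1 S=0 W=0
Step 5 [EW]: N:wait,E:car8-GO,S:wait,W:empty | queues: N=0 E=0 S=0 W=0
Car 7 crosses at step 2

2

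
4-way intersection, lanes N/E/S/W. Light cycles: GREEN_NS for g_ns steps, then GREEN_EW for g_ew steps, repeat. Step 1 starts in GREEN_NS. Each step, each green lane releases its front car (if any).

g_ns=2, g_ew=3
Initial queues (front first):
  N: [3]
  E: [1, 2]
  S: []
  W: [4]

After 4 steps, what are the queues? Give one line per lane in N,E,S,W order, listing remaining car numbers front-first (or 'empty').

Step 1 [NS]: N:car3-GO,E:wait,S:empty,W:wait | queues: N=0 E=2 S=0 W=1
Step 2 [NS]: N:empty,E:wait,S:empty,W:wait | queues: N=0 E=2 S=0 W=1
Step 3 [EW]: N:wait,E:car1-GO,S:wait,W:car4-GO | queues: N=0 E=1 S=0 W=0
Step 4 [EW]: N:wait,E:car2-GO,S:wait,W:empty | queues: N=0 E=0 S=0 W=0

N: empty
E: empty
S: empty
W: empty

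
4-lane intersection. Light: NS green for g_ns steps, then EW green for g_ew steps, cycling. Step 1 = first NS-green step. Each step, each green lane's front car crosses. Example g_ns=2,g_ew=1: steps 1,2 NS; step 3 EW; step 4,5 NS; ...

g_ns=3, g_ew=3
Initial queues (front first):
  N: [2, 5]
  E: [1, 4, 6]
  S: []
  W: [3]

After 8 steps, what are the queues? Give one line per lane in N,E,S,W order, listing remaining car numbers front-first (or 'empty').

Step 1 [NS]: N:car2-GO,E:wait,S:empty,W:wait | queues: N=1 E=3 S=0 W=1
Step 2 [NS]: N:car5-GO,E:wait,S:empty,W:wait | queues: N=0 E=3 S=0 W=1
Step 3 [NS]: N:empty,E:wait,S:empty,W:wait | queues: N=0 E=3 S=0 W=1
Step 4 [EW]: N:wait,E:car1-GO,S:wait,W:car3-GO | queues: N=0 E=2 S=0 W=0
Step 5 [EW]: N:wait,E:car4-GO,S:wait,W:empty | queues: N=0 E=1 S=0 W=0
Step 6 [EW]: N:wait,E:car6-GO,S:wait,W:empty | queues: N=0 E=0 S=0 W=0

N: empty
E: empty
S: empty
W: empty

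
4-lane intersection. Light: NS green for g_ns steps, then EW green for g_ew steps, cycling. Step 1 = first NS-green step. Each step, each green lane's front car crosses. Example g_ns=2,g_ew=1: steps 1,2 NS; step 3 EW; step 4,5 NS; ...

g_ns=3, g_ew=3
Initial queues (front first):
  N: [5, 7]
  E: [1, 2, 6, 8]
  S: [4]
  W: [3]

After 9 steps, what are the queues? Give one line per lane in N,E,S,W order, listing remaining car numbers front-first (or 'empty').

Step 1 [NS]: N:car5-GO,E:wait,S:car4-GO,W:wait | queues: N=1 E=4 S=0 W=1
Step 2 [NS]: N:car7-GO,E:wait,S:empty,W:wait | queues: N=0 E=4 S=0 W=1
Step 3 [NS]: N:empty,E:wait,S:empty,W:wait | queues: N=0 E=4 S=0 W=1
Step 4 [EW]: N:wait,E:car1-GO,S:wait,W:car3-GO | queues: N=0 E=3 S=0 W=0
Step 5 [EW]: N:wait,E:car2-GO,S:wait,W:empty | queues: N=0 E=2 S=0 W=0
Step 6 [EW]: N:wait,E:car6-GO,S:wait,W:empty | queues: N=0 E=1 S=0 W=0
Step 7 [NS]: N:empty,E:wait,S:empty,W:wait | queues: N=0 E=1 S=0 W=0
Step 8 [NS]: N:empty,E:wait,S:empty,W:wait | queues: N=0 E=1 S=0 W=0
Step 9 [NS]: N:empty,E:wait,S:empty,W:wait | queues: N=0 E=1 S=0 W=0

N: empty
E: 8
S: empty
W: empty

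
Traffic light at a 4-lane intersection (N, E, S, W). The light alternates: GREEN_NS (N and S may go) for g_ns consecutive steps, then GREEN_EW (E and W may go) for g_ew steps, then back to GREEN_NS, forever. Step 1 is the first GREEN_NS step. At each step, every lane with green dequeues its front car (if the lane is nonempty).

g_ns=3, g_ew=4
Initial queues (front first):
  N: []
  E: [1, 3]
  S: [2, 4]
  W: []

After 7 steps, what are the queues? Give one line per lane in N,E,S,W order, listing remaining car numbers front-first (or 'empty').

Step 1 [NS]: N:empty,E:wait,S:car2-GO,W:wait | queues: N=0 E=2 S=1 W=0
Step 2 [NS]: N:empty,E:wait,S:car4-GO,W:wait | queues: N=0 E=2 S=0 W=0
Step 3 [NS]: N:empty,E:wait,S:empty,W:wait | queues: N=0 E=2 S=0 W=0
Step 4 [EW]: N:wait,E:car1-GO,S:wait,W:empty | queues: N=0 E=1 S=0 W=0
Step 5 [EW]: N:wait,E:car3-GO,S:wait,W:empty | queues: N=0 E=0 S=0 W=0

N: empty
E: empty
S: empty
W: empty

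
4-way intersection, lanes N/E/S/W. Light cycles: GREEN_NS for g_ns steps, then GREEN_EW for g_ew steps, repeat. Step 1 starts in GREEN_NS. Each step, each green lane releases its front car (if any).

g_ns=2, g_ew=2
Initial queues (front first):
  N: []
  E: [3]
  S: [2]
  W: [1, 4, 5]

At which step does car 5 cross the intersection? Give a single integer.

Step 1 [NS]: N:empty,E:wait,S:car2-GO,W:wait | queues: N=0 E=1 S=0 W=3
Step 2 [NS]: N:empty,E:wait,S:empty,W:wait | queues: N=0 E=1 S=0 W=3
Step 3 [EW]: N:wait,E:car3-GO,S:wait,W:car1-GO | queues: N=0 E=0 S=0 W=2
Step 4 [EW]: N:wait,E:empty,S:wait,W:car4-GO | queues: N=0 E=0 S=0 W=1
Step 5 [NS]: N:empty,E:wait,S:empty,W:wait | queues: N=0 E=0 S=0 W=1
Step 6 [NS]: N:empty,E:wait,S:empty,W:wait | queues: N=0 E=0 S=0 W=1
Step 7 [EW]: N:wait,E:empty,S:wait,W:car5-GO | queues: N=0 E=0 S=0 W=0
Car 5 crosses at step 7

7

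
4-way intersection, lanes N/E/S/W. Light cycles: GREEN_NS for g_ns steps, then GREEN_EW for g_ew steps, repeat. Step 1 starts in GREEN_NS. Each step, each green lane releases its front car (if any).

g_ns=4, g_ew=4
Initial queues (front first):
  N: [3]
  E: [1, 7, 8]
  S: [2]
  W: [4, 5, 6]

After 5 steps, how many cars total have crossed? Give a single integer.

Answer: 4

Derivation:
Step 1 [NS]: N:car3-GO,E:wait,S:car2-GO,W:wait | queues: N=0 E=3 S=0 W=3
Step 2 [NS]: N:empty,E:wait,S:empty,W:wait | queues: N=0 E=3 S=0 W=3
Step 3 [NS]: N:empty,E:wait,S:empty,W:wait | queues: N=0 E=3 S=0 W=3
Step 4 [NS]: N:empty,E:wait,S:empty,W:wait | queues: N=0 E=3 S=0 W=3
Step 5 [EW]: N:wait,E:car1-GO,S:wait,W:car4-GO | queues: N=0 E=2 S=0 W=2
Cars crossed by step 5: 4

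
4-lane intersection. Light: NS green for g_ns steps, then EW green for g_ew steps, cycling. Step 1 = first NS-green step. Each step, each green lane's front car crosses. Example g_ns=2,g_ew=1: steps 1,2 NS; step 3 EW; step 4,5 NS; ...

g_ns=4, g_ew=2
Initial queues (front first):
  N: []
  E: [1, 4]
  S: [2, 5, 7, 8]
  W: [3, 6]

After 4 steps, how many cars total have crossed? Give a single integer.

Step 1 [NS]: N:empty,E:wait,S:car2-GO,W:wait | queues: N=0 E=2 S=3 W=2
Step 2 [NS]: N:empty,E:wait,S:car5-GO,W:wait | queues: N=0 E=2 S=2 W=2
Step 3 [NS]: N:empty,E:wait,S:car7-GO,W:wait | queues: N=0 E=2 S=1 W=2
Step 4 [NS]: N:empty,E:wait,S:car8-GO,W:wait | queues: N=0 E=2 S=0 W=2
Cars crossed by step 4: 4

Answer: 4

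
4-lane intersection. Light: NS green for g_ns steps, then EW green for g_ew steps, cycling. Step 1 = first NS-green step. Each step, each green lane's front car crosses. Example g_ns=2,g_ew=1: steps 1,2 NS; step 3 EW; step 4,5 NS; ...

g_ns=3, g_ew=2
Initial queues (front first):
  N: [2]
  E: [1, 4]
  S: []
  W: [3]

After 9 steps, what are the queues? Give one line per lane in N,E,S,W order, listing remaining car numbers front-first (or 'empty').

Step 1 [NS]: N:car2-GO,E:wait,S:empty,W:wait | queues: N=0 E=2 S=0 W=1
Step 2 [NS]: N:empty,E:wait,S:empty,W:wait | queues: N=0 E=2 S=0 W=1
Step 3 [NS]: N:empty,E:wait,S:empty,W:wait | queues: N=0 E=2 S=0 W=1
Step 4 [EW]: N:wait,E:car1-GO,S:wait,W:car3-GO | queues: N=0 E=1 S=0 W=0
Step 5 [EW]: N:wait,E:car4-GO,S:wait,W:empty | queues: N=0 E=0 S=0 W=0

N: empty
E: empty
S: empty
W: empty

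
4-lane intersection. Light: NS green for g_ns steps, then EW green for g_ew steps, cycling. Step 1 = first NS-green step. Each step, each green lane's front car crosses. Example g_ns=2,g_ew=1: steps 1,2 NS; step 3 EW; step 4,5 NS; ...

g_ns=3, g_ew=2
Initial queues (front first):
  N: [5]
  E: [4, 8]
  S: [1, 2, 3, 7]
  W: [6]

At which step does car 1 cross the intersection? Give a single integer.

Step 1 [NS]: N:car5-GO,E:wait,S:car1-GO,W:wait | queues: N=0 E=2 S=3 W=1
Step 2 [NS]: N:empty,E:wait,S:car2-GO,W:wait | queues: N=0 E=2 S=2 W=1
Step 3 [NS]: N:empty,E:wait,S:car3-GO,W:wait | queues: N=0 E=2 S=1 W=1
Step 4 [EW]: N:wait,E:car4-GO,S:wait,W:car6-GO | queues: N=0 E=1 S=1 W=0
Step 5 [EW]: N:wait,E:car8-GO,S:wait,W:empty | queues: N=0 E=0 S=1 W=0
Step 6 [NS]: N:empty,E:wait,S:car7-GO,W:wait | queues: N=0 E=0 S=0 W=0
Car 1 crosses at step 1

1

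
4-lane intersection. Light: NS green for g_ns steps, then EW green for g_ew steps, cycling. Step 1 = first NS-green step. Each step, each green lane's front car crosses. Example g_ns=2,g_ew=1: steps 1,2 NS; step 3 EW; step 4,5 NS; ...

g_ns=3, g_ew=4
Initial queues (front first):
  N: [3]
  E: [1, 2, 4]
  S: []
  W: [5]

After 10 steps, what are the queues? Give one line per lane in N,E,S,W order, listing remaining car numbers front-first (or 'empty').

Step 1 [NS]: N:car3-GO,E:wait,S:empty,W:wait | queues: N=0 E=3 S=0 W=1
Step 2 [NS]: N:empty,E:wait,S:empty,W:wait | queues: N=0 E=3 S=0 W=1
Step 3 [NS]: N:empty,E:wait,S:empty,W:wait | queues: N=0 E=3 S=0 W=1
Step 4 [EW]: N:wait,E:car1-GO,S:wait,W:car5-GO | queues: N=0 E=2 S=0 W=0
Step 5 [EW]: N:wait,E:car2-GO,S:wait,W:empty | queues: N=0 E=1 S=0 W=0
Step 6 [EW]: N:wait,E:car4-GO,S:wait,W:empty | queues: N=0 E=0 S=0 W=0

N: empty
E: empty
S: empty
W: empty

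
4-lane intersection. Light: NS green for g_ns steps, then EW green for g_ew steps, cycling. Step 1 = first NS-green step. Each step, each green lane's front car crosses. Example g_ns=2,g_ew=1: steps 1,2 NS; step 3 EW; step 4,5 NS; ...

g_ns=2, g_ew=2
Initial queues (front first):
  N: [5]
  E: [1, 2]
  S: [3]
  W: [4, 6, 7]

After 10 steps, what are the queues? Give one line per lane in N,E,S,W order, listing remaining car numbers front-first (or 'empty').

Step 1 [NS]: N:car5-GO,E:wait,S:car3-GO,W:wait | queues: N=0 E=2 S=0 W=3
Step 2 [NS]: N:empty,E:wait,S:empty,W:wait | queues: N=0 E=2 S=0 W=3
Step 3 [EW]: N:wait,E:car1-GO,S:wait,W:car4-GO | queues: N=0 E=1 S=0 W=2
Step 4 [EW]: N:wait,E:car2-GO,S:wait,W:car6-GO | queues: N=0 E=0 S=0 W=1
Step 5 [NS]: N:empty,E:wait,S:empty,W:wait | queues: N=0 E=0 S=0 W=1
Step 6 [NS]: N:empty,E:wait,S:empty,W:wait | queues: N=0 E=0 S=0 W=1
Step 7 [EW]: N:wait,E:empty,S:wait,W:car7-GO | queues: N=0 E=0 S=0 W=0

N: empty
E: empty
S: empty
W: empty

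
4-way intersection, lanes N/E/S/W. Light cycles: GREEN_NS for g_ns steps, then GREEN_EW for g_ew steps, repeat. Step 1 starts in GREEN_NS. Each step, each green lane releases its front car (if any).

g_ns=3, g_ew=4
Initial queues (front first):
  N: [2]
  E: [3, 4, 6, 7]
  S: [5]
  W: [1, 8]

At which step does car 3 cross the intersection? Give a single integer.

Step 1 [NS]: N:car2-GO,E:wait,S:car5-GO,W:wait | queues: N=0 E=4 S=0 W=2
Step 2 [NS]: N:empty,E:wait,S:empty,W:wait | queues: N=0 E=4 S=0 W=2
Step 3 [NS]: N:empty,E:wait,S:empty,W:wait | queues: N=0 E=4 S=0 W=2
Step 4 [EW]: N:wait,E:car3-GO,S:wait,W:car1-GO | queues: N=0 E=3 S=0 W=1
Step 5 [EW]: N:wait,E:car4-GO,S:wait,W:car8-GO | queues: N=0 E=2 S=0 W=0
Step 6 [EW]: N:wait,E:car6-GO,S:wait,W:empty | queues: N=0 E=1 S=0 W=0
Step 7 [EW]: N:wait,E:car7-GO,S:wait,W:empty | queues: N=0 E=0 S=0 W=0
Car 3 crosses at step 4

4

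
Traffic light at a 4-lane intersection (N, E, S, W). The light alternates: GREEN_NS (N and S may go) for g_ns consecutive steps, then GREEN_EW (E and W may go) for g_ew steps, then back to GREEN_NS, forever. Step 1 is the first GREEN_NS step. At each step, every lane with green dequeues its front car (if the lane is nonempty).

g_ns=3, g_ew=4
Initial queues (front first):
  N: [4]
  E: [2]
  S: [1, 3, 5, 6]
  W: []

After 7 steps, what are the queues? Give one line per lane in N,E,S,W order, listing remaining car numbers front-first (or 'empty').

Step 1 [NS]: N:car4-GO,E:wait,S:car1-GO,W:wait | queues: N=0 E=1 S=3 W=0
Step 2 [NS]: N:empty,E:wait,S:car3-GO,W:wait | queues: N=0 E=1 S=2 W=0
Step 3 [NS]: N:empty,E:wait,S:car5-GO,W:wait | queues: N=0 E=1 S=1 W=0
Step 4 [EW]: N:wait,E:car2-GO,S:wait,W:empty | queues: N=0 E=0 S=1 W=0
Step 5 [EW]: N:wait,E:empty,S:wait,W:empty | queues: N=0 E=0 S=1 W=0
Step 6 [EW]: N:wait,E:empty,S:wait,W:empty | queues: N=0 E=0 S=1 W=0
Step 7 [EW]: N:wait,E:empty,S:wait,W:empty | queues: N=0 E=0 S=1 W=0

N: empty
E: empty
S: 6
W: empty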